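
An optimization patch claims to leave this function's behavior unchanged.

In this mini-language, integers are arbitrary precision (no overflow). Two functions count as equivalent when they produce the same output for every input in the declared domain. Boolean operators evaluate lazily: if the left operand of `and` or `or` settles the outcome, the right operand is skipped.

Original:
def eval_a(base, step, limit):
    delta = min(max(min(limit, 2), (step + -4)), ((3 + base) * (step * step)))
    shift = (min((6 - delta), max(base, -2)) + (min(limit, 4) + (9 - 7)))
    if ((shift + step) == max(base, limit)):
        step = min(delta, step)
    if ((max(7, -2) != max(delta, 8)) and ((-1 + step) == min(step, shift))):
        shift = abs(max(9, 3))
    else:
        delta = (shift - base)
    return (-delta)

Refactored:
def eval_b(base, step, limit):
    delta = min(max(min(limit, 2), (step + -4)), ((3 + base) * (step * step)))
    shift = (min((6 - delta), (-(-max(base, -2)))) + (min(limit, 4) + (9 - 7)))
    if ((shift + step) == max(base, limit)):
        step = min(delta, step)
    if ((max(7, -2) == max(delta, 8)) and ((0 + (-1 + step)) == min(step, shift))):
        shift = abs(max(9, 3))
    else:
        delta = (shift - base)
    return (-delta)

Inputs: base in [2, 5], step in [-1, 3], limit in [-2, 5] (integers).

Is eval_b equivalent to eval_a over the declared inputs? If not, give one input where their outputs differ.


Not equivalent: base=2, step=3, limit=-2 separates them (1 vs 0).
eval_a: delta becomes -1; next shift becomes 2; next ((shift + step) == max(base, limit)) evaluates to false; next ((max(7, -2) != max(delta, 8)) and ((-1 + step) == min(step, shift))) evaluates to true; next shift becomes 9; next final value 1
eval_b: delta becomes -1; next shift becomes 2; next ((shift + step) == max(base, limit)) evaluates to false; next ((max(7, -2) == max(delta, 8)) and ((0 + (-1 + step)) == min(step, shift))) evaluates to false; next delta becomes 0; next final value 0
verdict: not equivalent; witness: base=2, step=3, limit=-2


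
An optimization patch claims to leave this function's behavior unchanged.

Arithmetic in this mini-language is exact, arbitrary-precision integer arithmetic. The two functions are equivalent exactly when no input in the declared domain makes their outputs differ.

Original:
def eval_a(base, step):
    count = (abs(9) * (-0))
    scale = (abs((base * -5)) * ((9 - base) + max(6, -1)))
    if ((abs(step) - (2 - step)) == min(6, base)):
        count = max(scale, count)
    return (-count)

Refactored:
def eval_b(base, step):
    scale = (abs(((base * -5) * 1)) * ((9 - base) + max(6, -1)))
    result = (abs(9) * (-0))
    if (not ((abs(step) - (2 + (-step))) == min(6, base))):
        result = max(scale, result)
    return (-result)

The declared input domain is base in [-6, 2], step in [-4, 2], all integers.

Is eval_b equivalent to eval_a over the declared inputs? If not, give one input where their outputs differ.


Try base=-6, step=-4.
eval_a: count becomes 0; next scale becomes 630; next ((abs(step) - (2 - step)) == min(6, base)) evaluates to false; next final value 0
eval_b: scale becomes 630; next result becomes 0; next (not ((abs(step) - (2 + (-step))) == min(6, base))) evaluates to true; next result becomes 630; next final value -630
0 against -630: the behavior changed.
verdict: not equivalent; witness: base=-6, step=-4


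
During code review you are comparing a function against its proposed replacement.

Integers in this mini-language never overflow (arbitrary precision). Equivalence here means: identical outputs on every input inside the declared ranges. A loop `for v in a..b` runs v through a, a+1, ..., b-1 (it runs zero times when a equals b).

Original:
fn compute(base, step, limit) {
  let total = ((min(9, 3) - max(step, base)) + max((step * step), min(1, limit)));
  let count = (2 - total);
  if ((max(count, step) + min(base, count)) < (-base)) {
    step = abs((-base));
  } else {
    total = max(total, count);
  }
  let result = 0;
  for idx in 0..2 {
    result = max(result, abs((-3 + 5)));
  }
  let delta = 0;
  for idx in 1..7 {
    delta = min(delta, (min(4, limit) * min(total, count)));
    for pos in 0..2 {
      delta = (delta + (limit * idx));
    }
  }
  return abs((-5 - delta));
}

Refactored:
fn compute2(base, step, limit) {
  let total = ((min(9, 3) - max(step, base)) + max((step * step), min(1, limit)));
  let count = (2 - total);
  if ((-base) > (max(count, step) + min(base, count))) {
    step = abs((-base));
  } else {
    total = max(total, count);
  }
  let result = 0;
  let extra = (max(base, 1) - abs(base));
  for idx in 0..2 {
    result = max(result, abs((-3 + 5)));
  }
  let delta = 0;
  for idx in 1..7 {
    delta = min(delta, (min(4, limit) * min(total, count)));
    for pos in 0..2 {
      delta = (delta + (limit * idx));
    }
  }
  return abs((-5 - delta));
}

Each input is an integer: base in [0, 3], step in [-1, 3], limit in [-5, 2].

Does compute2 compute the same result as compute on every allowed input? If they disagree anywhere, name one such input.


This is a faithful refactor — min/max/abs usage differs; comparison usage differs; arithmetic usage differs; statement counts differ; local variable names differ; constant usage differs, but the computed results match everywhere.
One worked example (base=3, step=3, limit=-1) — compute: total := 9 | count := -7 | ((max(count, step) + min(base, count)) < (-base)): true | step := 3 | result := 0 | iter idx=0: | result := 2 | iter idx=1: | result := 2 | delta := 0 | iter idx=1: | delta := 0 | iter pos=0: | delta := -1 | iter pos=1: | delta := -2 | iter idx=2: | delta := -2 | iter pos=0: | delta := -4 | iter pos=1: | delta := -6 | iter idx=3: | delta := -6 | iter pos=0: | delta := -9 | iter pos=1: | delta := -12 | iter idx=4: | delta := -12 | iter pos=0: | delta := -16 | iter pos=1: | delta := -20 | iter idx=5: | delta := -20 | iter pos=0: | delta := -25 | iter pos=1: | delta := -30 | iter idx=6: | delta := -30 | iter pos=0: | delta := -36 | iter pos=1: | delta := -42 | result 37; compute2: total := 9 | count := -7 | ((-base) > (max(count, step) + min(base, count))): true | step := 3 | result := 0 | extra := 0 | iter idx=0: | result := 2 | iter idx=1: | result := 2 | delta := 0 | iter idx=1: | delta := 0 | iter pos=0: | delta := -1 | iter pos=1: | delta := -2 | iter idx=2: | delta := -2 | iter pos=0: | delta := -4 | iter pos=1: | delta := -6 | iter idx=3: | delta := -6 | iter pos=0: | delta := -9 | iter pos=1: | delta := -12 | iter idx=4: | delta := -12 | iter pos=0: | delta := -16 | iter pos=1: | delta := -20 | iter idx=5: | delta := -20 | iter pos=0: | delta := -25 | iter pos=1: | delta := -30 | iter idx=6: | delta := -30 | iter pos=0: | delta := -36 | iter pos=1: | delta := -42 | result 37; agreement on 37.
An exhaustive pass over the 160 declared inputs shows identical outputs.
verdict: equivalent


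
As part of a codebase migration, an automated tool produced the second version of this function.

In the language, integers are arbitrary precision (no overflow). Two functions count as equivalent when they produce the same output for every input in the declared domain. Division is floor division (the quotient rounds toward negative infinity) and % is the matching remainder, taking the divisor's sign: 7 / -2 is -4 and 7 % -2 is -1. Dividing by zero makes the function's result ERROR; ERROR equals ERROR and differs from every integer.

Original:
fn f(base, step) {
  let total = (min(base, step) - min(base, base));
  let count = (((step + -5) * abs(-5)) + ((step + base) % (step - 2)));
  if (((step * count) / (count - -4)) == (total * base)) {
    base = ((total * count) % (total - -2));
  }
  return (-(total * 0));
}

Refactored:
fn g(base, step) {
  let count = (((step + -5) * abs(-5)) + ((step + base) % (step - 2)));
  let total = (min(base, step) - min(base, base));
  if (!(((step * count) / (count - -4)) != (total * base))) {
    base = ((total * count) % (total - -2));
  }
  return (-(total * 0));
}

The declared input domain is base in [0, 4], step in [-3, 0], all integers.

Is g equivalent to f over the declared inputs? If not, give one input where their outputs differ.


Although boolean connective usage differs, and comparison usage differs, 20/20 inputs agree.
verdict: equivalent


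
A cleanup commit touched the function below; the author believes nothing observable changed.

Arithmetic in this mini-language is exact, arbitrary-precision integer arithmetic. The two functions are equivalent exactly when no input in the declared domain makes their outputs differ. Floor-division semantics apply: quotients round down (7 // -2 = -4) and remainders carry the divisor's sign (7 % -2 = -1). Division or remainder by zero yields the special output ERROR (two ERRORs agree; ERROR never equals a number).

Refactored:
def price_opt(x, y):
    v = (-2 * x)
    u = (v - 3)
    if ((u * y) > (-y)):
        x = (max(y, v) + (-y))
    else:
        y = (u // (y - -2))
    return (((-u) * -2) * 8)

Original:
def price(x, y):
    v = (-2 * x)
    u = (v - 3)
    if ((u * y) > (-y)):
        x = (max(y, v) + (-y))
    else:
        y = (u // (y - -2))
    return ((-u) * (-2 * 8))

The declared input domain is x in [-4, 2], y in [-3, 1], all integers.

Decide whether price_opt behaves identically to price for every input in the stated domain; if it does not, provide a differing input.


Reading the diff, among the changes: same computation, different form.
Spot check at x=1, y=-2 — price: v := -2 | u := -5 | ((u * y) > (-y)): true | x := 0 | result -80. price_opt: v := -2 | u := -5 | ((u * y) > (-y)): true | x := 0 | result -80. Both give -80.
Every one of the 35 inputs gives matching results.
verdict: equivalent


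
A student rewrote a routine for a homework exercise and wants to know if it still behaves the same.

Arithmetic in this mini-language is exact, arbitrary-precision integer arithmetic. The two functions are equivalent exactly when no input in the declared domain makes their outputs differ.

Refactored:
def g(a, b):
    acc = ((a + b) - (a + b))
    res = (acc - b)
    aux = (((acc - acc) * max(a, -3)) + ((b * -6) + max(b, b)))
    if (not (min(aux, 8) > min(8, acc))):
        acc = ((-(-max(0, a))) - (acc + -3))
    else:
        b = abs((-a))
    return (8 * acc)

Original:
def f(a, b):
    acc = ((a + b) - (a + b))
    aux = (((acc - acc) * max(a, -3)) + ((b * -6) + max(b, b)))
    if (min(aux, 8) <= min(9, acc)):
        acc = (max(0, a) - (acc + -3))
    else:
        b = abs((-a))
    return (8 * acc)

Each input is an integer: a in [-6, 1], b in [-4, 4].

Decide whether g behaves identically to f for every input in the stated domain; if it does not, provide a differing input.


The one real change (`9` became `8`) has no effect anywhere in the declared ranges; all 72 inputs agree.
verdict: equivalent


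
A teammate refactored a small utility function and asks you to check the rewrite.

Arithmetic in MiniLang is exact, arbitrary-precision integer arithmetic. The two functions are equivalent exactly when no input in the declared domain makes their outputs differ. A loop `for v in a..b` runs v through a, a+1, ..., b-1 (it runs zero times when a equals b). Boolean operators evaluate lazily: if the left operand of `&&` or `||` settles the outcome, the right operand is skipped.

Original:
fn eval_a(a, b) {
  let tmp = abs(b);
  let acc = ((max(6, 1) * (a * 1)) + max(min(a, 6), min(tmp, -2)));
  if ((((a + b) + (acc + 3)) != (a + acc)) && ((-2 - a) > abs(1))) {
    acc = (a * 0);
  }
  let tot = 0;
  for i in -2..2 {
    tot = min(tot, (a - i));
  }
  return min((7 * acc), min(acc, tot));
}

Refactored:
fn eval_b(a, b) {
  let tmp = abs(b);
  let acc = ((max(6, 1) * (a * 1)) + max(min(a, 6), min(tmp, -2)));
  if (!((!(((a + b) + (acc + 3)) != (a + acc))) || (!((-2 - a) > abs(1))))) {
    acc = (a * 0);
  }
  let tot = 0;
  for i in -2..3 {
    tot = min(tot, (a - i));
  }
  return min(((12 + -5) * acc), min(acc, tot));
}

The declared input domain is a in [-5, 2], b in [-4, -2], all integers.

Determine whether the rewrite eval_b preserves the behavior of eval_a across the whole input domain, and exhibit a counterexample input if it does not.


Consider the input a=-5, b=-4.
eval_a: tmp becomes 4; next acc becomes -32; next ((((a + b) + (acc + 3)) != (a + acc)) && ((-2 - a) > abs(1))) evaluates to true; next acc becomes 0; next tot becomes 0; next at i=-2:; next tot becomes -3; next at i=-1:; next tot becomes -4; next at i=0:; next tot becomes -5; next at i=1:; next tot becomes -6; next final value -6
eval_b: tmp becomes 4; next acc becomes -32; next (!((!(((a + b) + (acc + 3)) != (a + acc))) || (!((-2 - a) > abs(1))))) evaluates to true; next acc becomes 0; next tot becomes 0; next at i=-2:; next tot becomes -3; next at i=-1:; next tot becomes -4; next at i=0:; next tot becomes -5; next at i=1:; next tot becomes -6; next at i=2:; next tot becomes -7; next final value -7
-6 and -7 differ, so these are not the same function on this domain.
verdict: not equivalent; witness: a=-5, b=-4


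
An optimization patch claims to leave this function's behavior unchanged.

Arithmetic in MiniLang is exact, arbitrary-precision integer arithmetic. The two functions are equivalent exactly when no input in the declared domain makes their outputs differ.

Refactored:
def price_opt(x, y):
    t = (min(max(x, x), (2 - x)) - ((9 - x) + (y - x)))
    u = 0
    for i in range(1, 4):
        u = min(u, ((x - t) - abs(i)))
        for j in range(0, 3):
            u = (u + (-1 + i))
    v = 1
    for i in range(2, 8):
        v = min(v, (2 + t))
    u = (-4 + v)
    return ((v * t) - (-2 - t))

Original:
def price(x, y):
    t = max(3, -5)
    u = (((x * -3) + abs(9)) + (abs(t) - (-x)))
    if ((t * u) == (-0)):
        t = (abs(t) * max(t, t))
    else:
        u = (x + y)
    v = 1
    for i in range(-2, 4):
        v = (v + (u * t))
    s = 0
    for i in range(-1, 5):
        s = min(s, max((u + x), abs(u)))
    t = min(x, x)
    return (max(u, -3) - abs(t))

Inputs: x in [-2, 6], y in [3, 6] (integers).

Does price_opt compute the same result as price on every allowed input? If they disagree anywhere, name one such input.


These are not equivalent — on x=-2, y=3 the outputs split (-1 vs 272).
price: t := 3 | u := 16 | ((t * u) == (-0)): false | u := 1 | v := 1 | iter i=-2: | v := 4 | iter i=-1: | v := 7 | iter i=0: | v := 10 | iter i=1: | v := 13 | iter i=2: | v := 16 | iter i=3: | v := 19 | s := 0 | iter i=-1: | s := 0 | iter i=0: | s := 0 | iter i=1: | s := 0 | iter i=2: | s := 0 | iter i=3: | s := 0 | iter i=4: | s := 0 | t := -2 | result -1
price_opt: t := -18 | u := 0 | iter i=1: | u := 0 | iter j=0: | u := 0 | iter j=1: | u := 0 | iter j=2: | u := 0 | iter i=2: | u := 0 | iter j=0: | u := 1 | iter j=1: | u := 2 | iter j=2: | u := 3 | iter i=3: | u := 3 | iter j=0: | u := 5 | iter j=1: | u := 7 | iter j=2: | u := 9 | v := 1 | iter i=2: | v := -16 | iter i=3: | v := -16 | iter i=4: | v := -16 | iter i=5: | v := -16 | iter i=6: | v := -16 | iter i=7: | v := -16 | u := -20 | result 272
verdict: not equivalent; witness: x=-2, y=3


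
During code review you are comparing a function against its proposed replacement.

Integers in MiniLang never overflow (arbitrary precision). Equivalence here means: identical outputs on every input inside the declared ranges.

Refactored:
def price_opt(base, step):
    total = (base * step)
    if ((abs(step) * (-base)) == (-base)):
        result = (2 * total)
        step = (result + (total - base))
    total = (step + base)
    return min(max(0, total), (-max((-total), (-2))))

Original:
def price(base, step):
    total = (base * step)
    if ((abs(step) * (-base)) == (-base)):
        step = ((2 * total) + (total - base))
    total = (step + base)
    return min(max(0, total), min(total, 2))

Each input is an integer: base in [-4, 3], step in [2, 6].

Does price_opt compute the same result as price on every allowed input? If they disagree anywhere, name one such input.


Side by side, the visible changes include: local variable names differ; and statement counts differ; and min/max/abs usage differs.
Spot check at base=0, step=6 — price: total = 0; ((abs(step) * (-base)) == (-base)) -> true; step = 0; total = 0; return 0. price_opt: total = 0; ((abs(step) * (-base)) == (-base)) -> true; result = 0; step = 0; total = 0; return 0. Both give 0.
Checked all 40 inputs in the declared domain: the outputs agree on every one.
verdict: equivalent


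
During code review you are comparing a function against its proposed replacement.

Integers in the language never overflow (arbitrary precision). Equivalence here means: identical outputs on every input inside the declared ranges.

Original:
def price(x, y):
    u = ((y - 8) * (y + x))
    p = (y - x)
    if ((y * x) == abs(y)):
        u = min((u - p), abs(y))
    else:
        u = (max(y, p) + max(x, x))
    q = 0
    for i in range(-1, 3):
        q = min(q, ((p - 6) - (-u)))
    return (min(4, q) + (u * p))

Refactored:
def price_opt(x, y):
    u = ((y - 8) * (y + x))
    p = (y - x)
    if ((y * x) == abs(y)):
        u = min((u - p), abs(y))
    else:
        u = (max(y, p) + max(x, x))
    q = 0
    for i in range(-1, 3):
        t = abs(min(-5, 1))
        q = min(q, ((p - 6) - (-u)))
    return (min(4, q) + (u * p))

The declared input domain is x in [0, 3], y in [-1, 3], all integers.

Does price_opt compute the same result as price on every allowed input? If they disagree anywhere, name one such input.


The two versions differ — the changes include local variable names differ; also constant usage differs; also min/max/abs usage differs; also statement counts differ.
Tracing x=2, y=2: price: u = -24; p = 0; ((y * x) == abs(y)) -> false; u = 4; q = 0; [i=-1]; q = -2; [i=0]; q = -2; [i=1]; q = -2; [i=2]; q = -2; return -2 | price_opt: u = -24; p = 0; ((y * x) == abs(y)) -> false; u = 4; q = 0; [i=-1]; t = 5; q = -2; [i=0]; t = 5; q = -2; [i=1]; t = 5; q = -2; [i=2]; t = 5; q = -2; return -2 — matching result -2.
Every one of the 20 inputs gives matching results.
verdict: equivalent


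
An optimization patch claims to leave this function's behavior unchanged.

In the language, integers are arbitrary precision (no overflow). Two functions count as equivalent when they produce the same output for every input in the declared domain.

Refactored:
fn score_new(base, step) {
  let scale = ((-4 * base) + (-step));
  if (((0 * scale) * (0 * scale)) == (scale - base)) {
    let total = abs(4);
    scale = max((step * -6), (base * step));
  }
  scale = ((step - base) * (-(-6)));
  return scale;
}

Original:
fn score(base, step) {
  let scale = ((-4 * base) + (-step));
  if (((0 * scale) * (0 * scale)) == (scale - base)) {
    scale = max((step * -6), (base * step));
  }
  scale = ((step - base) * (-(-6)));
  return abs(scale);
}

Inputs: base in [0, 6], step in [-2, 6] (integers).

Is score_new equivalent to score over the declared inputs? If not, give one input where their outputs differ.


Take base=0, step=-2.
score: scale=2, then (((0 * scale) * (0 * scale)) == (scale - base)) is false, then scale=-12, then returns 12
score_new: scale=2, then (((0 * scale) * (0 * scale)) == (scale - base)) is false, then scale=-12, then returns -12
12 != -12, so the rewrite changes behavior.
verdict: not equivalent; witness: base=0, step=-2


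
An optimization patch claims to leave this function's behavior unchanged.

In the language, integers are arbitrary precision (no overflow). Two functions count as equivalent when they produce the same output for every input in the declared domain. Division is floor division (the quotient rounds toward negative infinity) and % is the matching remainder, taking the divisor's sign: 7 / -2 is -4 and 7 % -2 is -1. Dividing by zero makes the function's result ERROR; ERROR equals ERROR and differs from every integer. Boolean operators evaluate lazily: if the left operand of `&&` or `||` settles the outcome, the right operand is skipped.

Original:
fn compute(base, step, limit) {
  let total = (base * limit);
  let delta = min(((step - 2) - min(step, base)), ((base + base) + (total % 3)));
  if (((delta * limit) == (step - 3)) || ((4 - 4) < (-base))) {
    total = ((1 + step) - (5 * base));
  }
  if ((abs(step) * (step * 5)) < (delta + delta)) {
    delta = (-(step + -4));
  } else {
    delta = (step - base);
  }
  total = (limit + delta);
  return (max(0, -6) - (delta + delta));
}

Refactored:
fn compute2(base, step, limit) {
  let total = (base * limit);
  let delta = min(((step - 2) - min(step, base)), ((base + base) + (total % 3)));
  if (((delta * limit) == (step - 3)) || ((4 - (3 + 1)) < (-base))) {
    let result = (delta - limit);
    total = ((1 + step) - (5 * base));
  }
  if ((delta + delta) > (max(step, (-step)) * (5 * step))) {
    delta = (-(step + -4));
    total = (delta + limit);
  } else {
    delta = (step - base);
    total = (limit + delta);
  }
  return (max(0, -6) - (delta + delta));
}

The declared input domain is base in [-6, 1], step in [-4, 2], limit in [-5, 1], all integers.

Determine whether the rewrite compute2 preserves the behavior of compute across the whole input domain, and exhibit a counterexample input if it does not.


Behavior is preserved: although local variable names differ; statement counts differ; min/max/abs usage differs; arithmetic usage differs; comparison usage differs; constant usage differs, the outputs never diverge.
One worked example (base=-2, step=-3, limit=0) — compute: total = 0; delta = -4; (((delta * limit) == (step - 3)) || ((4 - 4) < (-base))) -> true; total = 8; ((abs(step) * (step * 5)) < (delta + delta)) -> true; delta = 7; total = 7; return -14; compute2: total = 0; delta = -4; (((delta * limit) == (step - 3)) || ((4 - (3 + 1)) < (-base))) -> true; result = -4; total = 8; ((delta + delta) > (max(step, (-step)) * (5 * step))) -> true; delta = 7; total = 7; return -14; agreement on -14.
Checked all 392 inputs in the declared domain: the outputs agree on every one.
verdict: equivalent


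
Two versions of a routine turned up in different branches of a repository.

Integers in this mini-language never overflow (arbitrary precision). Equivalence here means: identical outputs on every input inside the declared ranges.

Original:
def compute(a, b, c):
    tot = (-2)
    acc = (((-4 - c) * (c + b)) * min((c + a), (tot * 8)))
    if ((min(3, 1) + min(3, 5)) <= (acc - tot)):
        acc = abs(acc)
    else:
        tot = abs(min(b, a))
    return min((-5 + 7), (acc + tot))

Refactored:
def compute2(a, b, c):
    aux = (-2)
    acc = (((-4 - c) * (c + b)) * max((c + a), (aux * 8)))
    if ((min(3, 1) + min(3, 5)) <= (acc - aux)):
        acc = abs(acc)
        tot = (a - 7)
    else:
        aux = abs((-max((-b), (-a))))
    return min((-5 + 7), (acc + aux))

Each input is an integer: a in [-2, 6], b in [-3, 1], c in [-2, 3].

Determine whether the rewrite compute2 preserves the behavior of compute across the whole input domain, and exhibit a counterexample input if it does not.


Input a=-2, b=-3, c=-2: -157 from compute versus -37 from compute2.
verdict: not equivalent; witness: a=-2, b=-3, c=-2


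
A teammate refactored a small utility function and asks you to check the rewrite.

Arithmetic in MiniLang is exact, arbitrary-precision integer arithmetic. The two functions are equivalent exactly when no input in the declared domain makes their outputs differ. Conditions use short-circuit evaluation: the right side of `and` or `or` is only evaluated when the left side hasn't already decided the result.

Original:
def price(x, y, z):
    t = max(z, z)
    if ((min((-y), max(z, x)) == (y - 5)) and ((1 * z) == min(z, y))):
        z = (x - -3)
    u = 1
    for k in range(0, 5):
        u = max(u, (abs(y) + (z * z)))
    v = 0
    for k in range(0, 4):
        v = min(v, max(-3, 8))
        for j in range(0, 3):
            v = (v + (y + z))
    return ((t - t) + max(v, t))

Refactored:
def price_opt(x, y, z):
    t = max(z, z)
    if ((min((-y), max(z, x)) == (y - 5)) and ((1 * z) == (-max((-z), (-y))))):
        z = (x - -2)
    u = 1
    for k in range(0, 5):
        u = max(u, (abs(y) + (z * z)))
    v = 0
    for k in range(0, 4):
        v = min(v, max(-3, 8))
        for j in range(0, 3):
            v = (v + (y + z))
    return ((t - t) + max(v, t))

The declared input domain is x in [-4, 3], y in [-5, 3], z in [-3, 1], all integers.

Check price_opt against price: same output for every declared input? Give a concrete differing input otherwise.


At x=-4, y=2, z=-3: price gives 11, price_opt gives 0.
verdict: not equivalent; witness: x=-4, y=2, z=-3


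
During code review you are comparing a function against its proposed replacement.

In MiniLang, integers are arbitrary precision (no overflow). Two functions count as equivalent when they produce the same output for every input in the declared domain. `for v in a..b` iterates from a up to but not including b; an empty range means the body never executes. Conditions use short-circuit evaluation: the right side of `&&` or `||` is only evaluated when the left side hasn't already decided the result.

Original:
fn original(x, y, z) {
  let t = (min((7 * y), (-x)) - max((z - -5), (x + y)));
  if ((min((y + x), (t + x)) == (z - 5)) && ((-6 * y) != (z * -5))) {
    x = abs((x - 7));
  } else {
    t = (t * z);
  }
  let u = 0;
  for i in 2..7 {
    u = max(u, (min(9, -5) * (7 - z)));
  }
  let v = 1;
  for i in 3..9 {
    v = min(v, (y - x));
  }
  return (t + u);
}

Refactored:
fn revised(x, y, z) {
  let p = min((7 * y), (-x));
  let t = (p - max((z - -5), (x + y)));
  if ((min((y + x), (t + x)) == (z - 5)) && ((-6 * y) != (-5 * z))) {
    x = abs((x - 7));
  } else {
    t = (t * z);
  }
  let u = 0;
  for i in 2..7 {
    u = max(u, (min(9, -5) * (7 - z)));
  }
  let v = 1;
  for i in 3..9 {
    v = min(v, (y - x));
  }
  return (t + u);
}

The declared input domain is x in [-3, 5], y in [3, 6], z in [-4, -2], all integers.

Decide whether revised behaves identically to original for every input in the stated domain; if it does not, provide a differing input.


The two versions differ — the changes include statement counts differ; and local variable names differ.
Tracing x=4, y=5, z=-4: original: t=-13, then ((min((y + x), (t + x)) == (z - 5)) && ((-6 * y) != (z * -5))) is true, then x=3, then u=0, then (i=2), then u=0, then (i=3), then u=0, then (i=4), then u=0, then (i=5), then u=0, then (i=6), then u=0, then v=1, then (i=3), then v=1, then (i=4), then v=1, then (i=5), then v=1, then (i=6), then v=1, then (i=7), then v=1, then (i=8), then v=1, then returns -13 | revised: p=-4, then t=-13, then ((min((y + x), (t + x)) == (z - 5)) && ((-6 * y) != (-5 * z))) is true, then x=3, then u=0, then (i=2), then u=0, then (i=3), then u=0, then (i=4), then u=0, then (i=5), then u=0, then (i=6), then u=0, then v=1, then (i=3), then v=1, then (i=4), then v=1, then (i=5), then v=1, then (i=6), then v=1, then (i=7), then v=1, then (i=8), then v=1, then returns -13 — matching result -13.
An exhaustive pass over the 108 declared inputs shows identical outputs.
verdict: equivalent


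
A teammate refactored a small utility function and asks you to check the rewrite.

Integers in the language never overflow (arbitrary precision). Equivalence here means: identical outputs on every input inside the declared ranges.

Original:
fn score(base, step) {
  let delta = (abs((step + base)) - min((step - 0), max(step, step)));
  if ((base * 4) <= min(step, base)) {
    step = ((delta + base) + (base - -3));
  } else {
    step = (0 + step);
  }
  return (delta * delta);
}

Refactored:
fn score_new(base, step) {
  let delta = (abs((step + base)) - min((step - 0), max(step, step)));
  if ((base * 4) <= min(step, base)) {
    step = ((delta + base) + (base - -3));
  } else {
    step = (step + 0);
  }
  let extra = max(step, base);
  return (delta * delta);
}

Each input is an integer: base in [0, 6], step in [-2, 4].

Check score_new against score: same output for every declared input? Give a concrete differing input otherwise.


The two are interchangeable: statement counts differ, and min/max/abs usage differs, and local variable names differ, and every declared input agrees.
As a probe, take base=6, step=3: score runs delta=6, then ((base * 4) <= min(step, base)) is false, then step=3, then returns 36; score_new runs delta=6, then ((base * 4) <= min(step, base)) is false, then step=3, then extra=6, then returns 36; both end at 36.
An exhaustive pass over the 49 declared inputs shows identical outputs.
verdict: equivalent


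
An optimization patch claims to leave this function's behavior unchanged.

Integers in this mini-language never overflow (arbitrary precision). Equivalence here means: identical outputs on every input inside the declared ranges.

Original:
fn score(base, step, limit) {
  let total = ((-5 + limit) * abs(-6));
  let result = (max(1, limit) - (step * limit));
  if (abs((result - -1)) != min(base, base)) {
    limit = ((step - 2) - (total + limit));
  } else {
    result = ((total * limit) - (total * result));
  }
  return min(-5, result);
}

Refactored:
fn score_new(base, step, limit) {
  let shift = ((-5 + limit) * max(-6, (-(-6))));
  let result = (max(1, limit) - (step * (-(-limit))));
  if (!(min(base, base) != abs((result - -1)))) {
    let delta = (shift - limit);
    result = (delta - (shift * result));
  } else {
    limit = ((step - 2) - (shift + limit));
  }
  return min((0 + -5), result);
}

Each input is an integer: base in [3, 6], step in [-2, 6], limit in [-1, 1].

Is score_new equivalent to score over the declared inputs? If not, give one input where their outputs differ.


Input base=3, step=5, limit=1: -120 from score versus -121 from score_new.
verdict: not equivalent; witness: base=3, step=5, limit=1


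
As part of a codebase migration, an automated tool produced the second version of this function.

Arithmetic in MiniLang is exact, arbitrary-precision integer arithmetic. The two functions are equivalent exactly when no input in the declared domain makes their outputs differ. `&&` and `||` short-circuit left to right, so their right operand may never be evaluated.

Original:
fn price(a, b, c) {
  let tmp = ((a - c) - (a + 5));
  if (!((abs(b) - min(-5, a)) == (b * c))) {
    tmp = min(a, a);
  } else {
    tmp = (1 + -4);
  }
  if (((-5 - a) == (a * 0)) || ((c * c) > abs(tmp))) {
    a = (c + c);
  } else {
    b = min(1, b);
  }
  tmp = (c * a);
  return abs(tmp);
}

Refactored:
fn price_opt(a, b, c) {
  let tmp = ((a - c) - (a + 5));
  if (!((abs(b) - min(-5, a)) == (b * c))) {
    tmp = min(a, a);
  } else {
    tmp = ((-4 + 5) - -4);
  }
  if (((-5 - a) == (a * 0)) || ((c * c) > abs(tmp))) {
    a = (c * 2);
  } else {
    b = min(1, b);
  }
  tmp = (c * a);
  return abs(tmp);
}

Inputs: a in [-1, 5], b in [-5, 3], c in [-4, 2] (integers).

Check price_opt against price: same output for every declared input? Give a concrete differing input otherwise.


Take a=-1, b=-5, c=-2.
price: tmp = -3; (!((abs(b) - min(-5, a)) == (b * c))) -> false; tmp = -3; (((-5 - a) == (a * 0)) || ((c * c) > abs(tmp))) -> true; a = -4; tmp = 8; return 8
price_opt: tmp = -3; (!((abs(b) - min(-5, a)) == (b * c))) -> false; tmp = 5; (((-5 - a) == (a * 0)) || ((c * c) > abs(tmp))) -> false; b = -5; tmp = 2; return 2
8 against 2: the behavior changed.
verdict: not equivalent; witness: a=-1, b=-5, c=-2


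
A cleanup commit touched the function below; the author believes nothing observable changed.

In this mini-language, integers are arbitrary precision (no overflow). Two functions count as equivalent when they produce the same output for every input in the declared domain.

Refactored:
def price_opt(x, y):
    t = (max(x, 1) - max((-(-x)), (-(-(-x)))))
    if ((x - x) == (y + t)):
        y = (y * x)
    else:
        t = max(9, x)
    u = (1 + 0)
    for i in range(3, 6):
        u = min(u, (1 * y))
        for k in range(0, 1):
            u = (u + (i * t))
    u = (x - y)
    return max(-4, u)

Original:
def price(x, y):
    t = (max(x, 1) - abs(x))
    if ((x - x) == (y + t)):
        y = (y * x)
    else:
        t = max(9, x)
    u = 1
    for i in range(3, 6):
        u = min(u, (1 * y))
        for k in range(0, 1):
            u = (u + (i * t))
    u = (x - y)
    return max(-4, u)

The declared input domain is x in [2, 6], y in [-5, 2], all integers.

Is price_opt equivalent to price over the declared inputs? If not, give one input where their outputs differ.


Equivalent — the differences include arithmetic usage differs; also min/max/abs usage differs; also constant usage differs, yet no declared input distinguishes the two.
As a probe, take x=5, y=-2: price runs t=0, then ((x - x) == (y + t)) is false, then t=9, then u=1, then (i=3), then u=-2, then (k=0), then u=25, then (i=4), then u=-2, then (k=0), then u=34, then (i=5), then u=-2, then (k=0), then u=43, then u=7, then returns 7; price_opt runs t=0, then ((x - x) == (y + t)) is false, then t=9, then u=1, then (i=3), then u=-2, then (k=0), then u=25, then (i=4), then u=-2, then (k=0), then u=34, then (i=5), then u=-2, then (k=0), then u=43, then u=7, then returns 7; both end at 7.
Every one of the 40 inputs gives matching results.
verdict: equivalent


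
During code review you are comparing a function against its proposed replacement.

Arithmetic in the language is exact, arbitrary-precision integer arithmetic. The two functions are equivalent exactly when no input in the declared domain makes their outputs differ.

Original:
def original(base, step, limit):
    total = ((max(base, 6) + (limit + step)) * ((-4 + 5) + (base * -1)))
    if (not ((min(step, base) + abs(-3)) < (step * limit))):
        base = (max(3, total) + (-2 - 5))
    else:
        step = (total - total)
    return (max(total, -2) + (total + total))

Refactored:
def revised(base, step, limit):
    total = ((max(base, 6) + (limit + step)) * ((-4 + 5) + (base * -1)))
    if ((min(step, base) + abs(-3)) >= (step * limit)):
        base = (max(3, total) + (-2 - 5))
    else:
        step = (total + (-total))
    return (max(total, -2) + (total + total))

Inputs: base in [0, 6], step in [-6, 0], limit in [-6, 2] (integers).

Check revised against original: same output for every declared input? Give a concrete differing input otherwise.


The two versions differ — the changes include comparison usage differs, plus arithmetic usage differs, plus boolean connective usage differs.
As a probe, take base=6, step=-1, limit=2: original runs total becomes -35; next (not ((min(step, base) + abs(-3)) < (step * limit))) evaluates to true; next base becomes -4; next final value -72; revised runs total becomes -35; next ((min(step, base) + abs(-3)) >= (step * limit)) evaluates to true; next base becomes -4; next final value -72; both end at -72.
Checked all 441 inputs in the declared domain: the outputs agree on every one.
verdict: equivalent


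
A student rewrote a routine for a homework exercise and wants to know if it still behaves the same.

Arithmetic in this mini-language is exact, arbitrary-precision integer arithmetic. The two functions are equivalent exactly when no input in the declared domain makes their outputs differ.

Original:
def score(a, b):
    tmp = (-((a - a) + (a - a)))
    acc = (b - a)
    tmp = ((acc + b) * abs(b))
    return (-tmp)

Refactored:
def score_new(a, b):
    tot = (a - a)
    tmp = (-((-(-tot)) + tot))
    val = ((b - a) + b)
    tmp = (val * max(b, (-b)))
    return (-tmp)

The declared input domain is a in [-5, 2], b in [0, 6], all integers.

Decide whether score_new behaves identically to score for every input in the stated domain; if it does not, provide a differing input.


Behavior is preserved: although min/max/abs usage differs, and statement counts differ, and arithmetic usage differs, and local variable names differ, the outputs never diverge.
Spot check at a=-3, b=4 — score: tmp = 0; acc = 7; tmp = 44; return -44. score_new: tot = 0; tmp = 0; val = 11; tmp = 44; return -44. Both give -44.
An exhaustive pass over the 56 declared inputs shows identical outputs.
verdict: equivalent


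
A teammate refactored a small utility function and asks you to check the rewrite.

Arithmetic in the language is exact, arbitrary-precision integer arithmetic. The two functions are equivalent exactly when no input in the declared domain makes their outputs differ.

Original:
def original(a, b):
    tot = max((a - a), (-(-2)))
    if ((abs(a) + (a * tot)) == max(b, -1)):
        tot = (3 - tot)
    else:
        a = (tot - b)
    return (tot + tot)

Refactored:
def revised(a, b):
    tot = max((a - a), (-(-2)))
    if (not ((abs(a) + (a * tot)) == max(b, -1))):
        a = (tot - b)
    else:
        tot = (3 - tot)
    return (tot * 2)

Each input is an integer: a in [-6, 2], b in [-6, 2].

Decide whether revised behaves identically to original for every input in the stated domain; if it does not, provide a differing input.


Equivalent — the differences include constant usage differs, arithmetic usage differs, boolean connective usage differs, yet no declared input distinguishes the two.
Tracing a=-6, b=1: original: tot := 2 | ((abs(a) + (a * tot)) == max(b, -1)): false | a := 1 | result 4 | revised: tot := 2 | (not ((abs(a) + (a * tot)) == max(b, -1))): true | a := 1 | result 4 — matching result 4.
Across all 81 domain points the two functions coincide.
verdict: equivalent


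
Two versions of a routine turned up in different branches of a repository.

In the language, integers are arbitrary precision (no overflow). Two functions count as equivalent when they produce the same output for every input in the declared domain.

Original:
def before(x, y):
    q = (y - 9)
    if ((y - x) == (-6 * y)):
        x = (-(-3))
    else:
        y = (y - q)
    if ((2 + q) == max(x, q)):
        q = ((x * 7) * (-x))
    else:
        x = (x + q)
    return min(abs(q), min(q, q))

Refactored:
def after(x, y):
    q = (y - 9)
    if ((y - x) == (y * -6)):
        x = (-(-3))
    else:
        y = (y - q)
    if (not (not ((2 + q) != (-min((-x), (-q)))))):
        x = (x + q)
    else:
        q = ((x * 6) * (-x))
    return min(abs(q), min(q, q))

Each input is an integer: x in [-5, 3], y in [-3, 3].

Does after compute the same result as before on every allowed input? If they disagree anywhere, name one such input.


The rewrite breaks on x=-5, y=2, where the results are -175 and -150.
before: q := -7 | ((y - x) == (-6 * y)): false | y := 9 | ((2 + q) == max(x, q)): true | q := -175 | result -175
after: q := -7 | ((y - x) == (y * -6)): false | y := 9 | (not (not ((2 + q) != (-min((-x), (-q)))))): false | q := -150 | result -150
verdict: not equivalent; witness: x=-5, y=2


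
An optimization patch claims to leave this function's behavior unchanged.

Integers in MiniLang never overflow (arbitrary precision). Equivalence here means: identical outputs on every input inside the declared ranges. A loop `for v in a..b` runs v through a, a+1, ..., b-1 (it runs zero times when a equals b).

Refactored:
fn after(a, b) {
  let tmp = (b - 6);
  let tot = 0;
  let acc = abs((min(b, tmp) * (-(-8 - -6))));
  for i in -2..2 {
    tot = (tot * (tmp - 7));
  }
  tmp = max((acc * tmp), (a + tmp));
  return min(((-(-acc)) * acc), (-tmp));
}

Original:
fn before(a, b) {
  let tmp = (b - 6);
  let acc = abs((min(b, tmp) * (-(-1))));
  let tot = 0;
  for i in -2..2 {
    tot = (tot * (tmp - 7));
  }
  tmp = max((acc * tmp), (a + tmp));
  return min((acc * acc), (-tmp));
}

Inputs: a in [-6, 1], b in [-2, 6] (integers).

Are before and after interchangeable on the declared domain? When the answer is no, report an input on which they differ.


Not equivalent: a=-6, b=4 separates them (4 vs 8).
before: tmp := -2 | acc := 2 | tot := 0 | iter i=-2: | tot := 0 | iter i=-1: | tot := 0 | iter i=0: | tot := 0 | iter i=1: | tot := 0 | tmp := -4 | result 4
after: tmp := -2 | tot := 0 | acc := 4 | iter i=-2: | tot := 0 | iter i=-1: | tot := 0 | iter i=0: | tot := 0 | iter i=1: | tot := 0 | tmp := -8 | result 8
verdict: not equivalent; witness: a=-6, b=4


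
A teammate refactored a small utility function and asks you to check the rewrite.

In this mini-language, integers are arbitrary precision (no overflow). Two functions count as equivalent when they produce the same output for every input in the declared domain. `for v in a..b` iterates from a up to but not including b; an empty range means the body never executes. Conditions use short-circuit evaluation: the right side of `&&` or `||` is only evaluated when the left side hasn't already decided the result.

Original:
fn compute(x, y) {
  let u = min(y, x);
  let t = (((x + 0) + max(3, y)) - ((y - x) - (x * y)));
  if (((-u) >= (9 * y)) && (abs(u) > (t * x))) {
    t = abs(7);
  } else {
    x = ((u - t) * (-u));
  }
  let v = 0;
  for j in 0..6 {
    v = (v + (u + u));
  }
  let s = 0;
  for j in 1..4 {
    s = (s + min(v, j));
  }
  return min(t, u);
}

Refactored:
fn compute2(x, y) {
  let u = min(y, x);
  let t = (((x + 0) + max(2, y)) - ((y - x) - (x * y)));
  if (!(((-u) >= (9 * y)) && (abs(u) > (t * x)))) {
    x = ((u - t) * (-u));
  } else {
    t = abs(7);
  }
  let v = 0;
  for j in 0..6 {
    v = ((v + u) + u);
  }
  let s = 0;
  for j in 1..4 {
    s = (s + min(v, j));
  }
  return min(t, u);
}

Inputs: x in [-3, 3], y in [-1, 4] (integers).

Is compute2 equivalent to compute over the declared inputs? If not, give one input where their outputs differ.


Take x=-3, y=0.
compute: u=-3, then t=-3, then (((-u) >= (9 * y)) && (abs(u) > (t * x))) is false, then x=0, then v=0, then (j=0), then v=-6, then (j=1), then v=-12, then (j=2), then v=-18, then (j=3), then v=-24, then (j=4), then v=-30, then (j=5), then v=-36, then s=0, then (j=1), then s=-36, then (j=2), then s=-72, then (j=3), then s=-108, then returns -3
compute2: u=-3, then t=-4, then (!(((-u) >= (9 * y)) && (abs(u) > (t * x)))) is true, then x=3, then v=0, then (j=0), then v=-6, then (j=1), then v=-12, then (j=2), then v=-18, then (j=3), then v=-24, then (j=4), then v=-30, then (j=5), then v=-36, then s=0, then (j=1), then s=-36, then (j=2), then s=-72, then (j=3), then s=-108, then returns -4
-3 against -4: the behavior changed.
verdict: not equivalent; witness: x=-3, y=0
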